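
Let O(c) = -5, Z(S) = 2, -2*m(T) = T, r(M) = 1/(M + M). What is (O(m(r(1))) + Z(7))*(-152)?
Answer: 456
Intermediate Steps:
r(M) = 1/(2*M)
m(T) = -T/2
(O(m(r(1))) + Z(7))*(-152) = (-5 + 2)*(-152) = -3*(-152) = 456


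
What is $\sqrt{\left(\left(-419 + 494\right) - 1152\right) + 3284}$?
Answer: $\sqrt{2207} \approx 46.979$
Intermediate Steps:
$\sqrt{\left(\left(-419 + 494\right) - 1152\right) + 3284} = \sqrt{\left(75 - 1152\right) + 3284} = \sqrt{-1077 + 3284} = \sqrt{2207}$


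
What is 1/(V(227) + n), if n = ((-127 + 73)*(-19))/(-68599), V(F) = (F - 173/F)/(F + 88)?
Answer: 4905171495/3449606114 ≈ 1.4220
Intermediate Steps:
V(F) = (F - 173/F)/(88 + F)
n = -1026/68599 (n = -54*(-19)*(-1/68599) = 1026*(-1/68599) = -1026/68599 ≈ -0.014956)
1/(V(227) + n) = 1/((-173 + 227²)/(227*(88 + 227)) - 1026/68599) = 1/((1/227)*(-173 + 51529)/315 - 1026/68599) = 1/((1/227)*(1/315)*51356 - 1026/68599) = 1/(51356/71505 - 1026/68599) = 1/(3449606114/4905171495) = 4905171495/3449606114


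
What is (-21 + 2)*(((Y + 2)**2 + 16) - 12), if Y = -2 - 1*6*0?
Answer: -76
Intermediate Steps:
Y = -2 (Y = -2 - 6*0 = -2 + 0 = -2)
(-21 + 2)*(((Y + 2)**2 + 16) - 12) = (-21 + 2)*(((-2 + 2)**2 + 16) - 12) = -19*((0**2 + 16) - 12) = -19*((0 + 16) - 12) = -19*(16 - 12) = -19*4 = -76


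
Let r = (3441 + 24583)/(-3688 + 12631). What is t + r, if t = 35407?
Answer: 316672825/8943 ≈ 35410.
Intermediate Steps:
r = 28024/8943 ≈ 3.1336
t + r = 35407 + 28024/8943 = 316672825/8943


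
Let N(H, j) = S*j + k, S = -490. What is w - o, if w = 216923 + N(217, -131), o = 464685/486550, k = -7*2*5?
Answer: 27348201393/97310 ≈ 2.8104e+5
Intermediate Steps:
k = -70 (k = -14*5 = -70)
N(H, j) = -70 - 490*j (N(H, j) = -490*j - 70 = -70 - 490*j)
o = 92937/97310 (o = 464685*(1/486550) = 92937/97310 ≈ 0.95506)
w = 281043 (w = 216923 + (-70 - 490*(-131)) = 216923 + (-70 + 64190) = 216923 + 64120 = 281043)
w - o = 281043 - 1*92937/97310 = 281043 - 92937/97310 = 27348201393/97310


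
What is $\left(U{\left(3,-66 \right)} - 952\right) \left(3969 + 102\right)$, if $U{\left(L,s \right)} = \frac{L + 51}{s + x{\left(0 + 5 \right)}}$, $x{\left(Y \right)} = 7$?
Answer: $-3879318$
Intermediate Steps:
$U{\left(L,s \right)} = \frac{51 + L}{7 + s}$ ($U{\left(L,s \right)} = \frac{L + 51}{s + 7} = \frac{51 + L}{7 + s}$)
$\left(U{\left(3,-66 \right)} - 952\right) \left(3969 + 102\right) = \left(\frac{51 + 3}{7 - 66} - 952\right) \left(3969 + 102\right) = \left(\frac{1}{-59} \cdot 54 - 952\right) 4071 = \left(\left(- \frac{1}{59}\right) 54 - 952\right) 4071 = \left(- \frac{54}{59} - 952\right) 4071 = \left(- \frac{56222}{59}\right) 4071 = -3879318$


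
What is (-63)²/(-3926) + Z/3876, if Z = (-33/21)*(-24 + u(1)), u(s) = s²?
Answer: -53346815/53260116 ≈ -1.0016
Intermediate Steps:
Z = 253/7 (Z = (-33/21)*(-24 + 1²) = (-33*1/21)*(-24 + 1) = -11/7*(-23) = 253/7 ≈ 36.143)
(-63)²/(-3926) + Z/3876 = (-63)²/(-3926) + (253/7)/3876 = 3969*(-1/3926) + (253/7)*(1/3876) = -3969/3926 + 253/27132 = -53346815/53260116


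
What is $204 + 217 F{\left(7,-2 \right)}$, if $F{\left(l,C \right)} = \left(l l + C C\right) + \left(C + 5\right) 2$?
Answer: $13007$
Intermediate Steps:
$F{\left(l,C \right)} = 10 + C^{2} + l^{2} + 2 C$ ($F{\left(l,C \right)} = \left(l^{2} + C^{2}\right) + \left(5 + C\right) 2 = \left(C^{2} + l^{2}\right) + \left(10 + 2 C\right) = 10 + C^{2} + l^{2} + 2 C$)
$204 + 217 F{\left(7,-2 \right)} = 204 + 217 \left(10 + \left(-2\right)^{2} + 7^{2} + 2 \left(-2\right)\right) = 204 + 217 \left(10 + 4 + 49 - 4\right) = 204 + 217 \cdot 59 = 204 + 12803 = 13007$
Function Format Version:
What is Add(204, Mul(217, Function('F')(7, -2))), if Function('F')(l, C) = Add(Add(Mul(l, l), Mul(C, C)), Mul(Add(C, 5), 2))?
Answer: 13007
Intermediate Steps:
Function('F')(l, C) = Add(10, Pow(C, 2), Pow(l, 2), Mul(2, C)) (Function('F')(l, C) = Add(Add(Pow(l, 2), Pow(C, 2)), Mul(Add(5, C), 2)) = Add(Add(Pow(C, 2), Pow(l, 2)), Add(10, Mul(2, C))) = Add(10, Pow(C, 2), Pow(l, 2), Mul(2, C)))
Add(204, Mul(217, Function('F')(7, -2))) = Add(204, Mul(217, Add(10, Pow(-2, 2), Pow(7, 2), Mul(2, -2)))) = Add(204, Mul(217, Add(10, 4, 49, -4))) = Add(204, Mul(217, 59)) = Add(204, 12803) = 13007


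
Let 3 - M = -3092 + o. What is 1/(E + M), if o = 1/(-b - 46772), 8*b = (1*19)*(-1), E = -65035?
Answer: -374157/23175284572 ≈ -1.6145e-5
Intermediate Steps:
b = -19/8 (b = ((1*19)*(-1))/8 = (19*(-1))/8 = (⅛)*(-19) = -19/8 ≈ -2.3750)
o = -8/374157 (o = 1/(-1*(-19/8) - 46772) = 1/(19/8 - 46772) = 1/(-374157/8) = -8/374157 ≈ -2.1381e-5)
M = 1158015923/374157 (M = 3 - (-3092 - 8/374157) = 3 - 1*(-1156893452/374157) = 3 + 1156893452/374157 = 1158015923/374157 ≈ 3095.0)
1/(E + M) = 1/(-65035 + 1158015923/374157) = 1/(-23175284572/374157) = -374157/23175284572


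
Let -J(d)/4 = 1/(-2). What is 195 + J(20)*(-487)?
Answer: -779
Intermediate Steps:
J(d) = 2 (J(d) = -4/(-2) = -4*(-½) = 2)
195 + J(20)*(-487) = 195 + 2*(-487) = 195 - 974 = -779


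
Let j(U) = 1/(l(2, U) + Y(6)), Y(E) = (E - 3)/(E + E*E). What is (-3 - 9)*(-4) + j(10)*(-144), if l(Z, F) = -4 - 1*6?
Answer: 8688/139 ≈ 62.504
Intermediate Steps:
l(Z, F) = -10 (l(Z, F) = -4 - 6 = -10)
Y(E) = (-3 + E)/(E + E²)
j(U) = -14/139 (j(U) = 1/(-10 + (-3 + 6)/(6*(1 + 6))) = 1/(-10 + (⅙)*3/7) = 1/(-10 + (⅙)*(⅐)*3) = 1/(-10 + 1/14) = 1/(-139/14) = -14/139)
(-3 - 9)*(-4) + j(10)*(-144) = (-3 - 9)*(-4) - 14/139*(-144) = -12*(-4) + 2016/139 = 48 + 2016/139 = 8688/139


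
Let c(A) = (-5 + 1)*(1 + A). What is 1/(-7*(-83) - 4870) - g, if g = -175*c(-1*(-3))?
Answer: -12009201/4289 ≈ -2800.0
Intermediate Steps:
c(A) = -4 - 4*A (c(A) = -4*(1 + A) = -4 - 4*A)
g = 2800 (g = -175*(-4 - (-4)*(-3)) = -175*(-4 - 4*3) = -175*(-4 - 12) = -175*(-16) = 2800)
1/(-7*(-83) - 4870) - g = 1/(-7*(-83) - 4870) - 1*2800 = 1/(581 - 4870) - 2800 = 1/(-4289) - 2800 = -1/4289 - 2800 = -12009201/4289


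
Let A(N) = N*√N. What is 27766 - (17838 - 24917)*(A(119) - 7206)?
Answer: -50983508 + 842401*√119 ≈ -4.1794e+7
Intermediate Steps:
A(N) = N^(3/2)
27766 - (17838 - 24917)*(A(119) - 7206) = 27766 - (17838 - 24917)*(119^(3/2) - 7206) = 27766 - (-7079)*(119*√119 - 7206) = 27766 - (-7079)*(-7206 + 119*√119) = 27766 - (51011274 - 842401*√119) = 27766 + (-51011274 + 842401*√119) = -50983508 + 842401*√119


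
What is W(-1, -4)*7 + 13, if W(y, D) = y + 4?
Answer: 34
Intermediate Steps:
W(y, D) = 4 + y
W(-1, -4)*7 + 13 = (4 - 1)*7 + 13 = 3*7 + 13 = 21 + 13 = 34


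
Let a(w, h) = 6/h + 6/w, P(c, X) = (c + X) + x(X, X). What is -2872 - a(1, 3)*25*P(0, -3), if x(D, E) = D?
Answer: -1672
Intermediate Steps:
P(c, X) = c + 2*X (P(c, X) = (c + X) + X = (X + c) + X = c + 2*X)
-2872 - a(1, 3)*25*P(0, -3) = -2872 - (6/3 + 6/1)*25*(0 + 2*(-3)) = -2872 - (6*(1/3) + 6*1)*25*(0 - 6) = -2872 - (2 + 6)*25*(-6) = -2872 - 8*25*(-6) = -2872 - 200*(-6) = -2872 - 1*(-1200) = -2872 + 1200 = -1672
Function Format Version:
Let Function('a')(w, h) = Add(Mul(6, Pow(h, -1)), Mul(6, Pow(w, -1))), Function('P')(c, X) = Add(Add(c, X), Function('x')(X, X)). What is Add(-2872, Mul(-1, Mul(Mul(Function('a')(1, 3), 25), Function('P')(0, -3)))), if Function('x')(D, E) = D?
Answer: -1672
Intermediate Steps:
Function('P')(c, X) = Add(c, Mul(2, X)) (Function('P')(c, X) = Add(Add(c, X), X) = Add(Add(X, c), X) = Add(c, Mul(2, X)))
Add(-2872, Mul(-1, Mul(Mul(Function('a')(1, 3), 25), Function('P')(0, -3)))) = Add(-2872, Mul(-1, Mul(Mul(Add(Mul(6, Pow(3, -1)), Mul(6, Pow(1, -1))), 25), Add(0, Mul(2, -3))))) = Add(-2872, Mul(-1, Mul(Mul(Add(Mul(6, Rational(1, 3)), Mul(6, 1)), 25), Add(0, -6)))) = Add(-2872, Mul(-1, Mul(Mul(Add(2, 6), 25), -6))) = Add(-2872, Mul(-1, Mul(Mul(8, 25), -6))) = Add(-2872, Mul(-1, Mul(200, -6))) = Add(-2872, Mul(-1, -1200)) = Add(-2872, 1200) = -1672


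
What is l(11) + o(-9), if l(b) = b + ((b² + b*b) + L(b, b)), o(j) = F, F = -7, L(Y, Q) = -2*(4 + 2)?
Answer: 234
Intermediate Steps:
L(Y, Q) = -12 (L(Y, Q) = -2*6 = -12)
o(j) = -7
l(b) = -12 + b + 2*b² (l(b) = b + ((b² + b*b) - 12) = b + ((b² + b²) - 12) = b + (2*b² - 12) = b + (-12 + 2*b²) = -12 + b + 2*b²)
l(11) + o(-9) = (-12 + 11 + 2*11²) - 7 = (-12 + 11 + 2*121) - 7 = (-12 + 11 + 242) - 7 = 241 - 7 = 234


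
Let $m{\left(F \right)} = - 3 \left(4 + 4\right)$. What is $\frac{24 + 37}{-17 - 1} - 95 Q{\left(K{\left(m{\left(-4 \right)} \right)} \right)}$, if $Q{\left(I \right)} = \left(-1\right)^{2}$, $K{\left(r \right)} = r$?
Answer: $- \frac{1771}{18} \approx -98.389$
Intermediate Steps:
$m{\left(F \right)} = -24$ ($m{\left(F \right)} = \left(-3\right) 8 = -24$)
$Q{\left(I \right)} = 1$
$\frac{24 + 37}{-17 - 1} - 95 Q{\left(K{\left(m{\left(-4 \right)} \right)} \right)} = \frac{24 + 37}{-17 - 1} - 95 = \frac{61}{-18} - 95 = 61 \left(- \frac{1}{18}\right) - 95 = - \frac{61}{18} - 95 = - \frac{1771}{18}$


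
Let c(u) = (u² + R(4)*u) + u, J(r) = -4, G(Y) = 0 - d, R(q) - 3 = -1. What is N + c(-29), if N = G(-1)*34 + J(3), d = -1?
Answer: 784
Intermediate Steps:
R(q) = 2 (R(q) = 3 - 1 = 2)
G(Y) = 1 (G(Y) = 0 - 1*(-1) = 0 + 1 = 1)
c(u) = u² + 3*u (c(u) = (u² + 2*u) + u = u² + 3*u)
N = 30 (N = 1*34 - 4 = 34 - 4 = 30)
N + c(-29) = 30 - 29*(3 - 29) = 30 - 29*(-26) = 30 + 754 = 784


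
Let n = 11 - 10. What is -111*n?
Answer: -111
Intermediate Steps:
n = 1
-111*n = -111*1 = -111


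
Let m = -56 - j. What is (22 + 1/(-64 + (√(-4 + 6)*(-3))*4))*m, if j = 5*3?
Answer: -185736/119 - 213*√2/952 ≈ -1561.1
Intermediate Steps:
j = 15
m = -71 (m = -56 - 1*15 = -56 - 15 = -71)
(22 + 1/(-64 + (√(-4 + 6)*(-3))*4))*m = (22 + 1/(-64 + (√(-4 + 6)*(-3))*4))*(-71) = (22 + 1/(-64 + (√2*(-3))*4))*(-71) = (22 + 1/(-64 - 3*√2*4))*(-71) = (22 + 1/(-64 - 12*√2))*(-71) = -1562 - 71/(-64 - 12*√2)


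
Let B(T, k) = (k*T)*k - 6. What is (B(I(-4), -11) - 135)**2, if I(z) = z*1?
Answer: 390625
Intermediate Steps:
I(z) = z
B(T, k) = -6 + T*k**2 (B(T, k) = (T*k)*k - 6 = T*k**2 - 6 = -6 + T*k**2)
(B(I(-4), -11) - 135)**2 = ((-6 - 4*(-11)**2) - 135)**2 = ((-6 - 4*121) - 135)**2 = ((-6 - 484) - 135)**2 = (-490 - 135)**2 = (-625)**2 = 390625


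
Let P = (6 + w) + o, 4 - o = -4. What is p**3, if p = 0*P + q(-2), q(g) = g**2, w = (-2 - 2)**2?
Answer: 64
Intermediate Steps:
w = 16 (w = (-4)**2 = 16)
o = 8 (o = 4 - 1*(-4) = 4 + 4 = 8)
P = 30 (P = (6 + 16) + 8 = 22 + 8 = 30)
p = 4 (p = 0*30 + (-2)**2 = 0 + 4 = 4)
p**3 = 4**3 = 64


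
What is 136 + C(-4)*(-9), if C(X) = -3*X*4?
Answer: -296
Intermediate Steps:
C(X) = -12*X
136 + C(-4)*(-9) = 136 - 12*(-4)*(-9) = 136 + 48*(-9) = 136 - 432 = -296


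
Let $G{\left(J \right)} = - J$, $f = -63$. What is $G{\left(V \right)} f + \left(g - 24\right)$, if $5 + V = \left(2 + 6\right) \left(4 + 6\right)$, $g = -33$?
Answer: $4668$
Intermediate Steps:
$V = 75$ ($V = -5 + \left(2 + 6\right) \left(4 + 6\right) = -5 + 8 \cdot 10 = -5 + 80 = 75$)
$G{\left(V \right)} f + \left(g - 24\right) = \left(-1\right) 75 \left(-63\right) - 57 = \left(-75\right) \left(-63\right) - 57 = 4725 - 57 = 4668$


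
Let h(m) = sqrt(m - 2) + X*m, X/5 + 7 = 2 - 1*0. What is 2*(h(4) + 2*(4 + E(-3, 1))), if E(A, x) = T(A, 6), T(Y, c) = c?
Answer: -160 + 2*sqrt(2) ≈ -157.17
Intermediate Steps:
E(A, x) = 6
X = -25 (X = -35 + 5*(2 - 1*0) = -35 + 5*(2 + 0) = -35 + 5*2 = -35 + 10 = -25)
h(m) = sqrt(-2 + m) - 25*m (h(m) = sqrt(m - 2) - 25*m = sqrt(-2 + m) - 25*m)
2*(h(4) + 2*(4 + E(-3, 1))) = 2*((sqrt(-2 + 4) - 25*4) + 2*(4 + 6)) = 2*((sqrt(2) - 100) + 2*10) = 2*((-100 + sqrt(2)) + 20) = 2*(-80 + sqrt(2)) = -160 + 2*sqrt(2)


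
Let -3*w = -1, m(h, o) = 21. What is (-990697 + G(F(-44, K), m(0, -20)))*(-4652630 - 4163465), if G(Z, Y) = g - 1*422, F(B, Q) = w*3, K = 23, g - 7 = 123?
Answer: 8736653167955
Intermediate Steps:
g = 130 (g = 7 + 123 = 130)
w = 1/3 (w = -1/3*(-1) = 1/3 ≈ 0.33333)
F(B, Q) = 1 (F(B, Q) = (1/3)*3 = 1)
G(Z, Y) = -292 (G(Z, Y) = 130 - 1*422 = 130 - 422 = -292)
(-990697 + G(F(-44, K), m(0, -20)))*(-4652630 - 4163465) = (-990697 - 292)*(-4652630 - 4163465) = -990989*(-8816095) = 8736653167955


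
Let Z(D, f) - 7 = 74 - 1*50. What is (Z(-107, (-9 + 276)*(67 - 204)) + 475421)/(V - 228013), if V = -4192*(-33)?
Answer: -475452/89677 ≈ -5.3018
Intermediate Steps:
V = 138336
Z(D, f) = 31 (Z(D, f) = 7 + (74 - 1*50) = 7 + (74 - 50) = 7 + 24 = 31)
(Z(-107, (-9 + 276)*(67 - 204)) + 475421)/(V - 228013) = (31 + 475421)/(138336 - 228013) = 475452/(-89677) = 475452*(-1/89677) = -475452/89677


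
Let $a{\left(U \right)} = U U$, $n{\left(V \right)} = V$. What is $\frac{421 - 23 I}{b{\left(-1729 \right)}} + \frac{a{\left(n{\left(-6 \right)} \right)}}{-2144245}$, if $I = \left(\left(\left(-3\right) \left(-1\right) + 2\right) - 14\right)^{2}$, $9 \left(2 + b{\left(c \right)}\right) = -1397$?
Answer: $\frac{5565592134}{606821335} \approx 9.1717$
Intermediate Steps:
$b{\left(c \right)} = - \frac{1415}{9}$ ($b{\left(c \right)} = -2 + \frac{1}{9} \left(-1397\right) = -2 - \frac{1397}{9} = - \frac{1415}{9}$)
$I = 81$ ($I = \left(\left(3 + 2\right) - 14\right)^{2} = \left(5 - 14\right)^{2} = \left(-9\right)^{2} = 81$)
$a{\left(U \right)} = U^{2}$
$\frac{421 - 23 I}{b{\left(-1729 \right)}} + \frac{a{\left(n{\left(-6 \right)} \right)}}{-2144245} = \frac{421 - 1863}{- \frac{1415}{9}} + \frac{\left(-6\right)^{2}}{-2144245} = \left(421 - 1863\right) \left(- \frac{9}{1415}\right) + 36 \left(- \frac{1}{2144245}\right) = \left(-1442\right) \left(- \frac{9}{1415}\right) - \frac{36}{2144245} = \frac{12978}{1415} - \frac{36}{2144245} = \frac{5565592134}{606821335}$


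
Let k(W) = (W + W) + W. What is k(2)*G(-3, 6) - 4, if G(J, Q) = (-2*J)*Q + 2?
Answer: 224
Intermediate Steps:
G(J, Q) = 2 - 2*J*Q (G(J, Q) = -2*J*Q + 2 = 2 - 2*J*Q)
k(W) = 3*W (k(W) = 2*W + W = 3*W)
k(2)*G(-3, 6) - 4 = (3*2)*(2 - 2*(-3)*6) - 4 = 6*(2 + 36) - 4 = 6*38 - 4 = 228 - 4 = 224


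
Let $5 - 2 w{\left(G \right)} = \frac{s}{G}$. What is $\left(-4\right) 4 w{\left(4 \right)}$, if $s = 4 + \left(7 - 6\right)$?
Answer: $-30$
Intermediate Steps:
$s = 5$ ($s = 4 + \left(7 - 6\right) = 4 + 1 = 5$)
$w{\left(G \right)} = \frac{5}{2} - \frac{5}{2 G}$ ($w{\left(G \right)} = \frac{5}{2} - \frac{5 \frac{1}{G}}{2} = \frac{5}{2} - \frac{5}{2 G}$)
$\left(-4\right) 4 w{\left(4 \right)} = \left(-4\right) 4 \frac{5 \left(-1 + 4\right)}{2 \cdot 4} = - 16 \cdot \frac{5}{2} \cdot \frac{1}{4} \cdot 3 = \left(-16\right) \frac{15}{8} = -30$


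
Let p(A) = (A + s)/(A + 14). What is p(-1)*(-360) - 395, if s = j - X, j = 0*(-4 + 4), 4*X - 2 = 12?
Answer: -3515/13 ≈ -270.38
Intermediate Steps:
X = 7/2 (X = 1/2 + (1/4)*12 = 1/2 + 3 = 7/2 ≈ 3.5000)
j = 0 (j = 0*0 = 0)
s = -7/2 (s = 0 - 1*7/2 = 0 - 7/2 = -7/2 ≈ -3.5000)
p(A) = (-7/2 + A)/(14 + A) (p(A) = (A - 7/2)/(A + 14) = (-7/2 + A)/(14 + A))
p(-1)*(-360) - 395 = ((-7/2 - 1)/(14 - 1))*(-360) - 395 = (-9/2/13)*(-360) - 395 = ((1/13)*(-9/2))*(-360) - 395 = -9/26*(-360) - 395 = 1620/13 - 395 = -3515/13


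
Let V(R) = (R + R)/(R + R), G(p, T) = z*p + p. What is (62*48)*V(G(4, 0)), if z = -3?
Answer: 2976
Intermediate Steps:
G(p, T) = -2*p (G(p, T) = -3*p + p = -2*p)
V(R) = 1 (V(R) = (2*R)/((2*R)) = (2*R)*(1/(2*R)) = 1)
(62*48)*V(G(4, 0)) = (62*48)*1 = 2976*1 = 2976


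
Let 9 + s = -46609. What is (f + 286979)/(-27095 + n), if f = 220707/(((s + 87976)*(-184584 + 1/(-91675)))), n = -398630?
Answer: -66947345823304925219/99314440441627314850 ≈ -0.67410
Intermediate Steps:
s = -46618 (s = -9 - 46609 = -46618)
f = -6744438075/233283082838986 (f = 220707/(((-46618 + 87976)*(-184584 + 1/(-91675)))) = 220707/((41358*(-184584 - 1/91675))) = 220707/((41358*(-16921738201/91675))) = 220707/(-699849248516958/91675) = 220707*(-91675/699849248516958) = -6744438075/233283082838986 ≈ -2.8911e-5)
(f + 286979)/(-27095 + n) = (-6744438075/233283082838986 + 286979)/(-27095 - 398630) = (66947345823304925219/233283082838986)/(-425725) = (66947345823304925219/233283082838986)*(-1/425725) = -66947345823304925219/99314440441627314850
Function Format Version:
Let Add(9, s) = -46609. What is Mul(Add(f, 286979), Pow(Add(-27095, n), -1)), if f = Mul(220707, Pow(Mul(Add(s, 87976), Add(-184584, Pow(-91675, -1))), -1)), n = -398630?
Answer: Rational(-66947345823304925219, 99314440441627314850) ≈ -0.67410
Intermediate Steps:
s = -46618 (s = Add(-9, -46609) = -46618)
f = Rational(-6744438075, 233283082838986) (f = Mul(220707, Pow(Mul(Add(-46618, 87976), Add(-184584, Pow(-91675, -1))), -1)) = Mul(220707, Pow(Mul(41358, Add(-184584, Rational(-1, 91675))), -1)) = Mul(220707, Pow(Mul(41358, Rational(-16921738201, 91675)), -1)) = Mul(220707, Pow(Rational(-699849248516958, 91675), -1)) = Mul(220707, Rational(-91675, 699849248516958)) = Rational(-6744438075, 233283082838986) ≈ -2.8911e-5)
Mul(Add(f, 286979), Pow(Add(-27095, n), -1)) = Mul(Add(Rational(-6744438075, 233283082838986), 286979), Pow(Add(-27095, -398630), -1)) = Mul(Rational(66947345823304925219, 233283082838986), Pow(-425725, -1)) = Mul(Rational(66947345823304925219, 233283082838986), Rational(-1, 425725)) = Rational(-66947345823304925219, 99314440441627314850)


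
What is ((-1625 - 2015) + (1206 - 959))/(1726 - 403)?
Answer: -377/147 ≈ -2.5646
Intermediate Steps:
((-1625 - 2015) + (1206 - 959))/(1726 - 403) = (-3640 + 247)/1323 = -3393*1/1323 = -377/147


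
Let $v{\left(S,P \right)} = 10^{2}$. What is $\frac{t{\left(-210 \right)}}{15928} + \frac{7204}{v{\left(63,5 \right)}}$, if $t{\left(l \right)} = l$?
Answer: $\frac{14340539}{199100} \approx 72.027$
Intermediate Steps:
$v{\left(S,P \right)} = 100$
$\frac{t{\left(-210 \right)}}{15928} + \frac{7204}{v{\left(63,5 \right)}} = - \frac{210}{15928} + \frac{7204}{100} = \left(-210\right) \frac{1}{15928} + 7204 \cdot \frac{1}{100} = - \frac{105}{7964} + \frac{1801}{25} = \frac{14340539}{199100}$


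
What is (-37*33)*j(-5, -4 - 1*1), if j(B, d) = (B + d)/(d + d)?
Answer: -1221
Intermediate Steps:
j(B, d) = (B + d)/(2*d) (j(B, d) = (B + d)/((2*d)) = (B + d)*(1/(2*d)) = (B + d)/(2*d))
(-37*33)*j(-5, -4 - 1*1) = (-37*33)*((-5 + (-4 - 1*1))/(2*(-4 - 1*1))) = -1221*(-5 + (-4 - 1))/(2*(-4 - 1)) = -1221*(-5 - 5)/(2*(-5)) = -1221*(-1)*(-10)/(2*5) = -1221*1 = -1221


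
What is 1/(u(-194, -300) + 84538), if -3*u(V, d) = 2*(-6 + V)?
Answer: 3/254014 ≈ 1.1810e-5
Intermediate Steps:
u(V, d) = 4 - 2*V/3 (u(V, d) = -2*(-6 + V)/3 = -(-12 + 2*V)/3 = 4 - 2*V/3)
1/(u(-194, -300) + 84538) = 1/((4 - ⅔*(-194)) + 84538) = 1/((4 + 388/3) + 84538) = 1/(400/3 + 84538) = 1/(254014/3) = 3/254014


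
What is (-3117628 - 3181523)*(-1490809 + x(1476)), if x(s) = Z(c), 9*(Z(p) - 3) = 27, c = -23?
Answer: 9390793208253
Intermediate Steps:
Z(p) = 6 (Z(p) = 3 + (1/9)*27 = 3 + 3 = 6)
x(s) = 6
(-3117628 - 3181523)*(-1490809 + x(1476)) = (-3117628 - 3181523)*(-1490809 + 6) = -6299151*(-1490803) = 9390793208253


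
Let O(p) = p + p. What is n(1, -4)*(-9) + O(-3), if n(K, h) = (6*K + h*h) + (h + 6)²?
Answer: -240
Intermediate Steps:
O(p) = 2*p
n(K, h) = h² + (6 + h)² + 6*K (n(K, h) = (6*K + h²) + (6 + h)² = (h² + 6*K) + (6 + h)² = h² + (6 + h)² + 6*K)
n(1, -4)*(-9) + O(-3) = ((-4)² + (6 - 4)² + 6*1)*(-9) + 2*(-3) = (16 + 2² + 6)*(-9) - 6 = (16 + 4 + 6)*(-9) - 6 = 26*(-9) - 6 = -234 - 6 = -240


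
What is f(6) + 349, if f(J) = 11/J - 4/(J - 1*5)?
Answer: 2081/6 ≈ 346.83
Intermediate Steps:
f(J) = -4/(-5 + J) + 11/J (f(J) = 11/J - 4/(J - 5) = 11/J - 4/(-5 + J) = -4/(-5 + J) + 11/J)
f(6) + 349 = (-55 + 7*6)/(6*(-5 + 6)) + 349 = (⅙)*(-55 + 42)/1 + 349 = (⅙)*1*(-13) + 349 = -13/6 + 349 = 2081/6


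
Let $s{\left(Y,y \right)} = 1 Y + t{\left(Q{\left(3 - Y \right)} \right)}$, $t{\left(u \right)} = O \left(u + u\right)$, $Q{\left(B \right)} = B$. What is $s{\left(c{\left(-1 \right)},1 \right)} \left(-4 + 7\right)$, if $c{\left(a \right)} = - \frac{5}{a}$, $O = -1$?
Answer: $27$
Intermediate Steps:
$t{\left(u \right)} = - 2 u$ ($t{\left(u \right)} = - (u + u) = - 2 u$)
$s{\left(Y,y \right)} = -6 + 3 Y$ ($s{\left(Y,y \right)} = 1 Y - 2 \left(3 - Y\right) = Y + \left(-6 + 2 Y\right) = -6 + 3 Y$)
$s{\left(c{\left(-1 \right)},1 \right)} \left(-4 + 7\right) = \left(-6 + 3 \left(- \frac{5}{-1}\right)\right) \left(-4 + 7\right) = \left(-6 + 3 \left(\left(-5\right) \left(-1\right)\right)\right) 3 = \left(-6 + 3 \cdot 5\right) 3 = \left(-6 + 15\right) 3 = 9 \cdot 3 = 27$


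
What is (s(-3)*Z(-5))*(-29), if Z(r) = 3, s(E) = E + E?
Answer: 522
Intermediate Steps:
s(E) = 2*E
(s(-3)*Z(-5))*(-29) = ((2*(-3))*3)*(-29) = -6*3*(-29) = -18*(-29) = 522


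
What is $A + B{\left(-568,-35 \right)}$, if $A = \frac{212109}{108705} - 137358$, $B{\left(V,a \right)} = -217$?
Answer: $- \frac{4984959422}{36235} \approx -1.3757 \cdot 10^{5}$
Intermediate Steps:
$A = - \frac{4977096427}{36235}$ ($A = 212109 \cdot \frac{1}{108705} - 137358 = \frac{70703}{36235} - 137358 = - \frac{4977096427}{36235} \approx -1.3736 \cdot 10^{5}$)
$A + B{\left(-568,-35 \right)} = - \frac{4977096427}{36235} - 217 = - \frac{4984959422}{36235}$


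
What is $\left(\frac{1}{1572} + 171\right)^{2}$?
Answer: $\frac{72260428969}{2471184} \approx 29241.0$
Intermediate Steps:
$\left(\frac{1}{1572} + 171\right)^{2} = \left(\frac{268813}{1572}\right)^{2} = \frac{72260428969}{2471184}$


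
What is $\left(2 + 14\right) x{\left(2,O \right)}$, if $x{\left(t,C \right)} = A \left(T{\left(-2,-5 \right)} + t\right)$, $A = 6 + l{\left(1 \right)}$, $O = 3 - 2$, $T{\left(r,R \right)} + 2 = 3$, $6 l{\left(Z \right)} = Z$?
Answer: $296$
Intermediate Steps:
$l{\left(Z \right)} = \frac{Z}{6}$
$T{\left(r,R \right)} = 1$ ($T{\left(r,R \right)} = -2 + 3 = 1$)
$O = 1$ ($O = 3 - 2 = 1$)
$A = \frac{37}{6}$ ($A = 6 + \frac{1}{6} \cdot 1 = 6 + \frac{1}{6} = \frac{37}{6} \approx 6.1667$)
$x{\left(t,C \right)} = \frac{37}{6} + \frac{37 t}{6}$ ($x{\left(t,C \right)} = \frac{37 \left(1 + t\right)}{6} = \frac{37}{6} + \frac{37 t}{6}$)
$\left(2 + 14\right) x{\left(2,O \right)} = \left(2 + 14\right) \left(\frac{37}{6} + \frac{37}{6} \cdot 2\right) = 16 \left(\frac{37}{6} + \frac{37}{3}\right) = 16 \cdot \frac{37}{2} = 296$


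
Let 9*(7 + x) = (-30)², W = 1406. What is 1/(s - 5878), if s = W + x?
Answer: -1/4379 ≈ -0.00022836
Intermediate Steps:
x = 93 (x = -7 + (⅑)*(-30)² = -7 + (⅑)*900 = -7 + 100 = 93)
s = 1499 (s = 1406 + 93 = 1499)
1/(s - 5878) = 1/(1499 - 5878) = 1/(-4379) = -1/4379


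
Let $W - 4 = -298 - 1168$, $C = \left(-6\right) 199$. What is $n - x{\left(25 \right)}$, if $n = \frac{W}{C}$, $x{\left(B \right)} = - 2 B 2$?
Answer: $\frac{60431}{597} \approx 101.22$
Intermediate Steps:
$x{\left(B \right)} = - 4 B$
$C = -1194$
$W = -1462$ ($W = 4 - 1466 = -1462$)
$n = \frac{731}{597}$ ($n = - \frac{1462}{-1194} = \left(-1462\right) \left(- \frac{1}{1194}\right) = \frac{731}{597} \approx 1.2245$)
$n - x{\left(25 \right)} = \frac{731}{597} - \left(-4\right) 25 = \frac{731}{597} - -100 = \frac{731}{597} + 100 = \frac{60431}{597}$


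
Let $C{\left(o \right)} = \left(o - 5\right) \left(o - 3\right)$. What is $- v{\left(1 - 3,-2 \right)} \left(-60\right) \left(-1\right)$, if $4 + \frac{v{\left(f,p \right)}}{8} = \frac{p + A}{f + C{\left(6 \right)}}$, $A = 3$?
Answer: $1440$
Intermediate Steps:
$C{\left(o \right)} = \left(-5 + o\right) \left(-3 + o\right)$
$v{\left(f,p \right)} = -32 + \frac{8 \left(3 + p\right)}{3 + f}$ ($v{\left(f,p \right)} = -32 + 8 \frac{p + 3}{f + \left(15 + 6^{2} - 48\right)} = -32 + 8 \frac{3 + p}{f + \left(15 + 36 - 48\right)} = -32 + 8 \frac{3 + p}{f + 3} = -32 + 8 \frac{3 + p}{3 + f} = -32 + \frac{8 \left(3 + p\right)}{3 + f}$)
$- v{\left(1 - 3,-2 \right)} \left(-60\right) \left(-1\right) = - \frac{8 \left(-9 - 2 - 4 \left(1 - 3\right)\right)}{3 + \left(1 - 3\right)} \left(-60\right) \left(-1\right) = - \frac{8 \left(-9 - 2 - -8\right)}{3 - 2} \left(-60\right) \left(-1\right) = - \frac{8 \left(-9 - 2 + 8\right)}{1} \left(-60\right) \left(-1\right) = - 8 \cdot 1 \left(-3\right) \left(-60\right) \left(-1\right) = - \left(-24\right) \left(-60\right) \left(-1\right) = - 1440 \left(-1\right) = \left(-1\right) \left(-1440\right) = 1440$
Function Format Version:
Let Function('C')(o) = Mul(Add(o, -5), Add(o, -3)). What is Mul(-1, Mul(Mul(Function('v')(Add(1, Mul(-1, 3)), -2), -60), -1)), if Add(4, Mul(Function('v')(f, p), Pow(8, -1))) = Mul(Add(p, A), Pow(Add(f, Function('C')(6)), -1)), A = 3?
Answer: 1440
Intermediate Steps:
Function('C')(o) = Mul(Add(-5, o), Add(-3, o))
Function('v')(f, p) = Add(-32, Mul(8, Pow(Add(3, f), -1), Add(3, p))) (Function('v')(f, p) = Add(-32, Mul(8, Mul(Add(p, 3), Pow(Add(f, Add(15, Pow(6, 2), Mul(-8, 6))), -1)))) = Add(-32, Mul(8, Mul(Add(3, p), Pow(Add(f, Add(15, 36, -48)), -1)))) = Add(-32, Mul(8, Mul(Add(3, p), Pow(Add(f, 3), -1)))) = Add(-32, Mul(8, Mul(Add(3, p), Pow(Add(3, f), -1)))) = Add(-32, Mul(8, Mul(Pow(Add(3, f), -1), Add(3, p)))) = Add(-32, Mul(8, Pow(Add(3, f), -1), Add(3, p))))
Mul(-1, Mul(Mul(Function('v')(Add(1, Mul(-1, 3)), -2), -60), -1)) = Mul(-1, Mul(Mul(Mul(8, Pow(Add(3, Add(1, Mul(-1, 3))), -1), Add(-9, -2, Mul(-4, Add(1, Mul(-1, 3))))), -60), -1)) = Mul(-1, Mul(Mul(Mul(8, Pow(Add(3, Add(1, -3)), -1), Add(-9, -2, Mul(-4, Add(1, -3)))), -60), -1)) = Mul(-1, Mul(Mul(Mul(8, Pow(Add(3, -2), -1), Add(-9, -2, Mul(-4, -2))), -60), -1)) = Mul(-1, Mul(Mul(Mul(8, Pow(1, -1), Add(-9, -2, 8)), -60), -1)) = Mul(-1, Mul(Mul(Mul(8, 1, -3), -60), -1)) = Mul(-1, Mul(Mul(-24, -60), -1)) = Mul(-1, Mul(1440, -1)) = Mul(-1, -1440) = 1440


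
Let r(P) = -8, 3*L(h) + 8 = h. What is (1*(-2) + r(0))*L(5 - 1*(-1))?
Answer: 20/3 ≈ 6.6667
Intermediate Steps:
L(h) = -8/3 + h/3
(1*(-2) + r(0))*L(5 - 1*(-1)) = (1*(-2) - 8)*(-8/3 + (5 - 1*(-1))/3) = (-2 - 8)*(-8/3 + (5 + 1)/3) = -10*(-8/3 + (1/3)*6) = -10*(-8/3 + 2) = -10*(-2/3) = 20/3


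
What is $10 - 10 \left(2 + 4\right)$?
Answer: $-50$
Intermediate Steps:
$10 - 10 \left(2 + 4\right) = 10 - 60 = -50$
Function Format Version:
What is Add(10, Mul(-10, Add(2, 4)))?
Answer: -50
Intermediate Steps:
Add(10, Mul(-10, Add(2, 4))) = Add(10, Mul(-10, 6)) = Add(10, -60) = -50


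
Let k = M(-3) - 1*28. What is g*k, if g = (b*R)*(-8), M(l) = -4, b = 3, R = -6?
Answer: -4608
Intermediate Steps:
g = 144 (g = (3*(-6))*(-8) = -18*(-8) = 144)
k = -32 (k = -4 - 1*28 = -4 - 28 = -32)
g*k = 144*(-32) = -4608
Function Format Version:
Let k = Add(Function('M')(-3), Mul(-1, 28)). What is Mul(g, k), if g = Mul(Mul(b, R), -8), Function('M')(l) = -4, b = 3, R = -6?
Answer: -4608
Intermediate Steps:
g = 144 (g = Mul(Mul(3, -6), -8) = Mul(-18, -8) = 144)
k = -32 (k = Add(-4, Mul(-1, 28)) = Add(-4, -28) = -32)
Mul(g, k) = Mul(144, -32) = -4608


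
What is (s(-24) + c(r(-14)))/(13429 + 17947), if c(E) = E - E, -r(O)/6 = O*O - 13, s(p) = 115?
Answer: 115/31376 ≈ 0.0036652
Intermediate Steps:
r(O) = 78 - 6*O² (r(O) = -6*(O*O - 13) = -6*(O² - 13) = -6*(-13 + O²) = 78 - 6*O²)
c(E) = 0
(s(-24) + c(r(-14)))/(13429 + 17947) = (115 + 0)/(13429 + 17947) = 115/31376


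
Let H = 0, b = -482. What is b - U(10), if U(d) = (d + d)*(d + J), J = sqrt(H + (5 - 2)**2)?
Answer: -742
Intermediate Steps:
J = 3 (J = sqrt(0 + (5 - 2)**2) = sqrt(0 + 3**2) = sqrt(0 + 9) = sqrt(9) = 3)
U(d) = 2*d*(3 + d) (U(d) = (d + d)*(d + 3) = (2*d)*(3 + d) = 2*d*(3 + d))
b - U(10) = -482 - 2*10*(3 + 10) = -482 - 2*10*13 = -482 - 1*260 = -482 - 260 = -742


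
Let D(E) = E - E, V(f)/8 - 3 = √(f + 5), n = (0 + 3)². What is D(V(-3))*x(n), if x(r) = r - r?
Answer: 0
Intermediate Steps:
n = 9 (n = 3² = 9)
V(f) = 24 + 8*√(5 + f) (V(f) = 24 + 8*√(f + 5) = 24 + 8*√(5 + f))
x(r) = 0
D(E) = 0
D(V(-3))*x(n) = 0*0 = 0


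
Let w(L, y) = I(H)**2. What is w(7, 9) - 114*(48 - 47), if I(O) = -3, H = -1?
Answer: -105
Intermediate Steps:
w(L, y) = 9 (w(L, y) = (-3)**2 = 9)
w(7, 9) - 114*(48 - 47) = 9 - 114*(48 - 47) = 9 - 114*1 = 9 - 114 = -105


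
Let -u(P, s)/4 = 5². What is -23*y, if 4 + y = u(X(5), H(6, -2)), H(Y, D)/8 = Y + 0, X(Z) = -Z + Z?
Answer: 2392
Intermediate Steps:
X(Z) = 0
H(Y, D) = 8*Y (H(Y, D) = 8*(Y + 0) = 8*Y)
u(P, s) = -100 (u(P, s) = -4*5² = -4*25 = -100)
y = -104 (y = -4 - 100 = -104)
-23*y = -23*(-104) = 2392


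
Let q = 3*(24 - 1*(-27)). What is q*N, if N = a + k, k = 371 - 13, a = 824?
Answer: 180846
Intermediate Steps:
k = 358
N = 1182 (N = 824 + 358 = 1182)
q = 153 (q = 3*(24 + 27) = 3*51 = 153)
q*N = 153*1182 = 180846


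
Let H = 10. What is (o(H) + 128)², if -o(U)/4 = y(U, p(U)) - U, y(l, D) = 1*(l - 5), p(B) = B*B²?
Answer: 21904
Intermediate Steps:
p(B) = B³
y(l, D) = -5 + l (y(l, D) = 1*(-5 + l) = -5 + l)
o(U) = 20 (o(U) = -4*((-5 + U) - U) = -4*(-5) = 20)
(o(H) + 128)² = (20 + 128)² = 148² = 21904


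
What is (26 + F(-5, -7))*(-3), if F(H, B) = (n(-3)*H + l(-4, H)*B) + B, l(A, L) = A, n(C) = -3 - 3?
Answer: -231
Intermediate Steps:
n(C) = -6
F(H, B) = -6*H - 3*B (F(H, B) = (-6*H - 4*B) + B = -6*H - 3*B)
(26 + F(-5, -7))*(-3) = (26 + (-6*(-5) - 3*(-7)))*(-3) = (26 + (30 + 21))*(-3) = (26 + 51)*(-3) = 77*(-3) = -231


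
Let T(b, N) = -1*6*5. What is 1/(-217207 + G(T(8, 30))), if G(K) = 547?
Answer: -1/216660 ≈ -4.6155e-6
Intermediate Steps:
T(b, N) = -30 (T(b, N) = -6*5 = -30)
1/(-217207 + G(T(8, 30))) = 1/(-217207 + 547) = 1/(-216660) = -1/216660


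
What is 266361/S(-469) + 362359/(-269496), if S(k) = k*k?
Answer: -7921623943/59278609656 ≈ -0.13363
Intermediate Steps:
S(k) = k²
266361/S(-469) + 362359/(-269496) = 266361/((-469)²) + 362359/(-269496) = 266361/219961 + 362359*(-1/269496) = 266361*(1/219961) - 362359/269496 = 266361/219961 - 362359/269496 = -7921623943/59278609656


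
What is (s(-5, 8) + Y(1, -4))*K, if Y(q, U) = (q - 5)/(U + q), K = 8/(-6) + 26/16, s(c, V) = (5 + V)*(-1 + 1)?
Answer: 7/18 ≈ 0.38889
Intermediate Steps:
s(c, V) = 0 (s(c, V) = (5 + V)*0 = 0)
K = 7/24 (K = 8*(-⅙) + 26*(1/16) = -4/3 + 13/8 = 7/24 ≈ 0.29167)
Y(q, U) = (-5 + q)/(U + q)
(s(-5, 8) + Y(1, -4))*K = (0 + (-5 + 1)/(-4 + 1))*(7/24) = (0 - 4/(-3))*(7/24) = (0 - ⅓*(-4))*(7/24) = (0 + 4/3)*(7/24) = (4/3)*(7/24) = 7/18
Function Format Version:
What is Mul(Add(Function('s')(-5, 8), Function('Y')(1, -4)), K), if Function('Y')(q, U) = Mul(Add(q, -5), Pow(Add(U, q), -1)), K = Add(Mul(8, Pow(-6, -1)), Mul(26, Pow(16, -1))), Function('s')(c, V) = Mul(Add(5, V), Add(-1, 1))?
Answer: Rational(7, 18) ≈ 0.38889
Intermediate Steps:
Function('s')(c, V) = 0 (Function('s')(c, V) = Mul(Add(5, V), 0) = 0)
K = Rational(7, 24) (K = Add(Mul(8, Rational(-1, 6)), Mul(26, Rational(1, 16))) = Add(Rational(-4, 3), Rational(13, 8)) = Rational(7, 24) ≈ 0.29167)
Function('Y')(q, U) = Mul(Pow(Add(U, q), -1), Add(-5, q)) (Function('Y')(q, U) = Mul(Add(-5, q), Pow(Add(U, q), -1)) = Mul(Pow(Add(U, q), -1), Add(-5, q)))
Mul(Add(Function('s')(-5, 8), Function('Y')(1, -4)), K) = Mul(Add(0, Mul(Pow(Add(-4, 1), -1), Add(-5, 1))), Rational(7, 24)) = Mul(Add(0, Mul(Pow(-3, -1), -4)), Rational(7, 24)) = Mul(Add(0, Mul(Rational(-1, 3), -4)), Rational(7, 24)) = Mul(Add(0, Rational(4, 3)), Rational(7, 24)) = Mul(Rational(4, 3), Rational(7, 24)) = Rational(7, 18)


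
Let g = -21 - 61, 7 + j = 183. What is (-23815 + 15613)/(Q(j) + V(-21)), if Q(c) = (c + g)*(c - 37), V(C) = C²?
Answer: -8202/13507 ≈ -0.60724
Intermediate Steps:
j = 176 (j = -7 + 183 = 176)
g = -82
Q(c) = (-82 + c)*(-37 + c) (Q(c) = (c - 82)*(c - 37) = (-82 + c)*(-37 + c))
(-23815 + 15613)/(Q(j) + V(-21)) = (-23815 + 15613)/((3034 + 176² - 119*176) + (-21)²) = -8202/((3034 + 30976 - 20944) + 441) = -8202/(13066 + 441) = -8202/13507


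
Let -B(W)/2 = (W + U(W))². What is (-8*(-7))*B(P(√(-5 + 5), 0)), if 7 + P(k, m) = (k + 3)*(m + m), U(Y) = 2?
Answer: -2800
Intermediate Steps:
P(k, m) = -7 + 2*m*(3 + k) (P(k, m) = -7 + (k + 3)*(m + m) = -7 + (3 + k)*(2*m) = -7 + 2*m*(3 + k))
B(W) = -2*(2 + W)² (B(W) = -2*(W + 2)² = -2*(2 + W)²)
(-8*(-7))*B(P(√(-5 + 5), 0)) = (-8*(-7))*(-2*(2 + (-7 + 6*0 + 2*√(-5 + 5)*0))²) = 56*(-2*(2 + (-7 + 0 + 2*√0*0))²) = 56*(-2*(2 + (-7 + 0 + 2*0*0))²) = 56*(-2*(2 + (-7 + 0 + 0))²) = 56*(-2*(2 - 7)²) = 56*(-2*(-5)²) = 56*(-2*25) = 56*(-50) = -2800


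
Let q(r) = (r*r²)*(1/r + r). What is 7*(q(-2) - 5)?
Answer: 105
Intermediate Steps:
q(r) = r³*(r + 1/r)
7*(q(-2) - 5) = 7*(((-2)² + (-2)⁴) - 5) = 7*((4 + 16) - 5) = 7*(20 - 5) = 7*15 = 105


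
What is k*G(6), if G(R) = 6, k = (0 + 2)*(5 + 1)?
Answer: 72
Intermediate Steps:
k = 12 (k = 2*6 = 12)
k*G(6) = 12*6 = 72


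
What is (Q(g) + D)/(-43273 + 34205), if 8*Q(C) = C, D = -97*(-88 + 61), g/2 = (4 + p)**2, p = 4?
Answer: -2635/9068 ≈ -0.29058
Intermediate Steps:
g = 128 (g = 2*(4 + 4)**2 = 2*8**2 = 2*64 = 128)
D = 2619 (D = -97*(-27) = 2619)
Q(C) = C/8
(Q(g) + D)/(-43273 + 34205) = ((1/8)*128 + 2619)/(-43273 + 34205) = (16 + 2619)/(-9068) = 2635*(-1/9068) = -2635/9068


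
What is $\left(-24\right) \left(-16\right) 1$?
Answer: $384$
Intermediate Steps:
$\left(-24\right) \left(-16\right) 1 = 384 \cdot 1 = 384$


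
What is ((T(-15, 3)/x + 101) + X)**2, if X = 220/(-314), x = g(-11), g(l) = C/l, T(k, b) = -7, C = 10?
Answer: 28750254481/2464900 ≈ 11664.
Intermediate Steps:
g(l) = 10/l
x = -10/11 (x = 10/(-11) = 10*(-1/11) = -10/11 ≈ -0.90909)
X = -110/157 (X = 220*(-1/314) = -110/157 ≈ -0.70064)
((T(-15, 3)/x + 101) + X)**2 = ((-7/(-10/11) + 101) - 110/157)**2 = ((-7*(-11/10) + 101) - 110/157)**2 = ((77/10 + 101) - 110/157)**2 = (1087/10 - 110/157)**2 = (169559/1570)**2 = 28750254481/2464900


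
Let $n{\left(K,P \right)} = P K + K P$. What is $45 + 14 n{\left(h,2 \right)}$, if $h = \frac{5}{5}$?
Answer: $101$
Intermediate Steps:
$h = 1$ ($h = 5 \cdot \frac{1}{5} = 1$)
$n{\left(K,P \right)} = 2 K P$ ($n{\left(K,P \right)} = K P + K P = 2 K P$)
$45 + 14 n{\left(h,2 \right)} = 45 + 14 \cdot 2 \cdot 1 \cdot 2 = 45 + 14 \cdot 4 = 45 + 56 = 101$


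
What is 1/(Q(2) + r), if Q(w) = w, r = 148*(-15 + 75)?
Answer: 1/8882 ≈ 0.00011259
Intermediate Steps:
r = 8880 (r = 148*60 = 8880)
1/(Q(2) + r) = 1/(2 + 8880) = 1/8882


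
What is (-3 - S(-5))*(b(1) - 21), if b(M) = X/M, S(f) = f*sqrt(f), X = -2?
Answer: 69 - 115*I*sqrt(5) ≈ 69.0 - 257.15*I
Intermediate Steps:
S(f) = f**(3/2)
b(M) = -2/M
(-3 - S(-5))*(b(1) - 21) = (-3 - (-5)**(3/2))*(-2/1 - 21) = (-3 - (-5)*I*sqrt(5))*(-2*1 - 21) = (-3 + 5*I*sqrt(5))*(-2 - 21) = (-3 + 5*I*sqrt(5))*(-23) = 69 - 115*I*sqrt(5)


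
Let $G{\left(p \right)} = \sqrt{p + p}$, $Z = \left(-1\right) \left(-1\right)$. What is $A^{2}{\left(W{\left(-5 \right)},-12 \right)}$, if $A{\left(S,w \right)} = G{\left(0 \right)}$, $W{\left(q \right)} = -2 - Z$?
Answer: $0$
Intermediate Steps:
$Z = 1$
$W{\left(q \right)} = -3$ ($W{\left(q \right)} = -2 - 1 = -3$)
$G{\left(p \right)} = \sqrt{2} \sqrt{p}$ ($G{\left(p \right)} = \sqrt{2 p} = \sqrt{2} \sqrt{p}$)
$A{\left(S,w \right)} = 0$ ($A{\left(S,w \right)} = \sqrt{2} \sqrt{0} = \sqrt{2} \cdot 0 = 0$)
$A^{2}{\left(W{\left(-5 \right)},-12 \right)} = 0^{2} = 0$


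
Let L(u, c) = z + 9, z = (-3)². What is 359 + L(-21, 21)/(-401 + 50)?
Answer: 13999/39 ≈ 358.95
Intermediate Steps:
z = 9
L(u, c) = 18 (L(u, c) = 9 + 9 = 18)
359 + L(-21, 21)/(-401 + 50) = 359 + 18/(-401 + 50) = 359 + 18/(-351) = 359 + 18*(-1/351) = 359 - 2/39 = 13999/39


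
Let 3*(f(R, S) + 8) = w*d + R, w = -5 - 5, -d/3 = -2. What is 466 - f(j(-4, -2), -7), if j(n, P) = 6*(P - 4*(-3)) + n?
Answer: 1426/3 ≈ 475.33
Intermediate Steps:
d = 6 (d = -3*(-2) = 6)
w = -10
j(n, P) = 72 + n + 6*P (j(n, P) = 6*(P + 12) + n = 6*(12 + P) + n = (72 + 6*P) + n = 72 + n + 6*P)
f(R, S) = -28 + R/3 (f(R, S) = -8 + (-10*6 + R)/3 = -8 + (-60 + R)/3 = -8 + (-20 + R/3) = -28 + R/3)
466 - f(j(-4, -2), -7) = 466 - (-28 + (72 - 4 + 6*(-2))/3) = 466 - (-28 + (72 - 4 - 12)/3) = 466 - (-28 + (⅓)*56) = 466 - (-28 + 56/3) = 466 - 1*(-28/3) = 466 + 28/3 = 1426/3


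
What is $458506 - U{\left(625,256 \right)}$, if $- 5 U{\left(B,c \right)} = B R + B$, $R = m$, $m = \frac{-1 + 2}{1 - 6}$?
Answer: $458606$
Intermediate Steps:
$m = - \frac{1}{5}$ ($m = 1 \frac{1}{-5} = 1 \left(- \frac{1}{5}\right) = - \frac{1}{5} \approx -0.2$)
$R = - \frac{1}{5} \approx -0.2$
$U{\left(B,c \right)} = - \frac{4 B}{25}$ ($U{\left(B,c \right)} = - \frac{B \left(- \frac{1}{5}\right) + B}{5} = - \frac{- \frac{B}{5} + B}{5} = - \frac{\frac{4}{5} B}{5} = - \frac{4 B}{25}$)
$458506 - U{\left(625,256 \right)} = 458506 - \left(- \frac{4}{25}\right) 625 = 458506 - -100 = 458506 + 100 = 458606$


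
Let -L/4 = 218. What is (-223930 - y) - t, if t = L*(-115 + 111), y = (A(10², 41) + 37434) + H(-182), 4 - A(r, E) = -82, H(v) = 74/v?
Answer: -24109321/91 ≈ -2.6494e+5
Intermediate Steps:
L = -872 (L = -4*218 = -872)
A(r, E) = 86 (A(r, E) = 4 - 1*(-82) = 4 + 82 = 86)
y = 3414283/91 (y = (86 + 37434) + 74/(-182) = 37520 + 74*(-1/182) = 37520 - 37/91 = 3414283/91 ≈ 37520.)
t = 3488 (t = -872*(-115 + 111) = -872*(-4) = 3488)
(-223930 - y) - t = (-223930 - 1*3414283/91) - 1*3488 = (-223930 - 3414283/91) - 3488 = -23791913/91 - 3488 = -24109321/91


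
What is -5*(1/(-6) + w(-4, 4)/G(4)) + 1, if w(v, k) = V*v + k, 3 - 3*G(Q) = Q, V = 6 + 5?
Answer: -3589/6 ≈ -598.17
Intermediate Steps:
V = 11
G(Q) = 1 - Q/3
w(v, k) = k + 11*v (w(v, k) = 11*v + k = k + 11*v)
-5*(1/(-6) + w(-4, 4)/G(4)) + 1 = -5*(1/(-6) + (4 + 11*(-4))/(1 - ⅓*4)) + 1 = -5*(1*(-⅙) + (4 - 44)/(1 - 4/3)) + 1 = -5*(-⅙ - 40/(-⅓)) + 1 = -5*(-⅙ - 40*(-3)) + 1 = -5*(-⅙ + 120) + 1 = -5*719/6 + 1 = -3595/6 + 1 = -3589/6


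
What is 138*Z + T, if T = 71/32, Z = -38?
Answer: -167737/32 ≈ -5241.8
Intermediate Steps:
T = 71/32 (T = 71*(1/32) = 71/32 ≈ 2.2188)
138*Z + T = 138*(-38) + 71/32 = -5244 + 71/32 = -167737/32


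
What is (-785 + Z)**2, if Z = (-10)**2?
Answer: 469225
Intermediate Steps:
Z = 100
(-785 + Z)**2 = (-785 + 100)**2 = (-685)**2 = 469225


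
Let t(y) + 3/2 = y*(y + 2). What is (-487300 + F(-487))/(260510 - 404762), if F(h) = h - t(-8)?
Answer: 975667/288504 ≈ 3.3818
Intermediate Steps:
t(y) = -3/2 + y*(2 + y) (t(y) = -3/2 + y*(y + 2) = -3/2 + y*(2 + y))
F(h) = -93/2 + h (F(h) = h - (-3/2 + (-8)² + 2*(-8)) = h - (-3/2 + 64 - 16) = h - 1*93/2 = h - 93/2 = -93/2 + h)
(-487300 + F(-487))/(260510 - 404762) = (-487300 + (-93/2 - 487))/(260510 - 404762) = (-487300 - 1067/2)/(-144252) = -975667/2*(-1/144252) = 975667/288504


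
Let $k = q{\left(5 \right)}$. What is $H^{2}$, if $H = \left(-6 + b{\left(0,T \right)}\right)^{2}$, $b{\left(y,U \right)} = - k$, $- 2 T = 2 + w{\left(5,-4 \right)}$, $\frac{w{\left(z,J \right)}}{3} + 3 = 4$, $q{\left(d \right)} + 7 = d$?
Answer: $256$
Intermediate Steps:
$q{\left(d \right)} = -7 + d$
$k = -2$ ($k = -7 + 5 = -2$)
$w{\left(z,J \right)} = 3$ ($w{\left(z,J \right)} = -9 + 3 \cdot 4 = -9 + 12 = 3$)
$T = - \frac{5}{2}$ ($T = - \frac{2 + 3}{2} = \left(- \frac{1}{2}\right) 5 = - \frac{5}{2} \approx -2.5$)
$b{\left(y,U \right)} = 2$ ($b{\left(y,U \right)} = \left(-1\right) \left(-2\right) = 2$)
$H = 16$ ($H = \left(-6 + 2\right)^{2} = \left(-4\right)^{2} = 16$)
$H^{2} = 16^{2} = 256$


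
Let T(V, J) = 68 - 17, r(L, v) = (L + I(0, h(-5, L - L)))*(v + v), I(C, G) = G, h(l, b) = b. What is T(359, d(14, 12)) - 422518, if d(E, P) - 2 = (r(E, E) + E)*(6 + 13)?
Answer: -422467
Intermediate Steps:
r(L, v) = 2*L*v (r(L, v) = (L + (L - L))*(v + v) = (L + 0)*(2*v) = L*(2*v) = 2*L*v)
d(E, P) = 2 + 19*E + 38*E**2 (d(E, P) = 2 + (2*E*E + E)*(6 + 13) = 2 + (2*E**2 + E)*19 = 2 + (E + 2*E**2)*19 = 2 + (19*E + 38*E**2) = 2 + 19*E + 38*E**2)
T(V, J) = 51
T(359, d(14, 12)) - 422518 = 51 - 422518 = -422467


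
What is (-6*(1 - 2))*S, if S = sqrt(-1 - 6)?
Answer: 6*I*sqrt(7) ≈ 15.875*I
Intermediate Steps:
S = I*sqrt(7) (S = sqrt(-7) = I*sqrt(7) ≈ 2.6458*I)
(-6*(1 - 2))*S = (-6*(1 - 2))*(I*sqrt(7)) = (-6*(-1))*(I*sqrt(7)) = 6*(I*sqrt(7)) = 6*I*sqrt(7)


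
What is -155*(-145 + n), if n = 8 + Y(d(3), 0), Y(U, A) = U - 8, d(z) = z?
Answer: 22010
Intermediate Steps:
Y(U, A) = -8 + U
n = 3 (n = 8 + (-8 + 3) = 8 - 5 = 3)
-155*(-145 + n) = -155*(-145 + 3) = -155*(-142) = 22010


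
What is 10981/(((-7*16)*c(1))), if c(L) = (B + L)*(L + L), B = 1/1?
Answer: -10981/448 ≈ -24.511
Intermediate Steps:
B = 1
c(L) = 2*L*(1 + L) (c(L) = (1 + L)*(L + L) = (1 + L)*(2*L) = 2*L*(1 + L))
10981/(((-7*16)*c(1))) = 10981/(((-7*16)*(2*1*(1 + 1)))) = 10981/((-224*2)) = 10981/((-112*4)) = 10981/(-448) = 10981*(-1/448) = -10981/448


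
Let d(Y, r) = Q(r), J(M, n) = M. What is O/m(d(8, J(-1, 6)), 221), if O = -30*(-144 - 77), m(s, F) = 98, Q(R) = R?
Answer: 3315/49 ≈ 67.653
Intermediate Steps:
d(Y, r) = r
O = 6630 (O = -30*(-221) = 6630)
O/m(d(8, J(-1, 6)), 221) = 6630/98 = 6630*(1/98) = 3315/49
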